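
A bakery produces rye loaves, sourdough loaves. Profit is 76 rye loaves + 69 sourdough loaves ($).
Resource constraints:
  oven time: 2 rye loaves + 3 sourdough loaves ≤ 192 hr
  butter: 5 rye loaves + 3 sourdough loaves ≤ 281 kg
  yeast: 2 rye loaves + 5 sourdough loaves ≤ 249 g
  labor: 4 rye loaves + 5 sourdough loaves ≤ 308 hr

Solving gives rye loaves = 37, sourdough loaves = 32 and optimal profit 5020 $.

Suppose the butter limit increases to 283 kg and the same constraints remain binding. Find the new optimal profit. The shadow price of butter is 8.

Δb = 2, so new z* = 5020 + (8)·(2) = 5020 + 16 = 5036.

5036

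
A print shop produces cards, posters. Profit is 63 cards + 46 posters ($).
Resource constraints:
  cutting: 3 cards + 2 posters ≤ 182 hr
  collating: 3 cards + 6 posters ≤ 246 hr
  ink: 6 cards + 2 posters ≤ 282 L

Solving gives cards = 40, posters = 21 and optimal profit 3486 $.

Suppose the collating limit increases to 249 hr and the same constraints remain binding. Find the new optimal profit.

At the optimum: cutting uses 162 of 182 (slack = 20); collating uses 246 of 246 (binding); ink uses 282 of 282 (binding).
Slack constraints have shadow price 0 (complementary slackness).
Dual feasibility on the basic columns requires 3·y_collating + 6·y_ink = 63, 6·y_collating + 2·y_ink = 46.
Solving: y_collating = 5, y_ink = 8.
Δz = y_collating·Δb = 5 × (3) = 15, so new z* = 3486 + 15 = 3501.

3501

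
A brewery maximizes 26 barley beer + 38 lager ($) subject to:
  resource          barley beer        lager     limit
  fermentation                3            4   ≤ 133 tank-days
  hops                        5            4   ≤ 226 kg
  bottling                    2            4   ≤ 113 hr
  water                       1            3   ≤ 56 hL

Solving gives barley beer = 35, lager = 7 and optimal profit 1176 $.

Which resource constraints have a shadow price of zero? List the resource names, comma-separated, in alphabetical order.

fermentation: 133/133 (binding)
hops: 203/226 (slack 23)
bottling: 98/113 (slack 15)
water: 56/56 (binding)
By complementary slackness, a constraint with positive slack has shadow price 0 → bottling, hops.

bottling, hops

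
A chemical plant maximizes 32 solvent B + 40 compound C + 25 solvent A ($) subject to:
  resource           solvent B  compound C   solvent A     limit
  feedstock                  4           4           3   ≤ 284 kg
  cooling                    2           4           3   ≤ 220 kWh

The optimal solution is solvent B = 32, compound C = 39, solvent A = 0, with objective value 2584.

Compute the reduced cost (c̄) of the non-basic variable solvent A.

At the optimum: feedstock uses 284 of 284 (binding); cooling uses 220 of 220 (binding).
From A_Bᵀ y = c: 4·y_feedstock + 2·y_cooling = 32; 4·y_feedstock + 4·y_cooling = 40.
→ y_feedstock = 6 and y_cooling = 4.
Reduced cost of solvent A: c₃ − yᵀa₃ = 25 − (6·3 + 4·3) = 25 − 30 = -5.

-5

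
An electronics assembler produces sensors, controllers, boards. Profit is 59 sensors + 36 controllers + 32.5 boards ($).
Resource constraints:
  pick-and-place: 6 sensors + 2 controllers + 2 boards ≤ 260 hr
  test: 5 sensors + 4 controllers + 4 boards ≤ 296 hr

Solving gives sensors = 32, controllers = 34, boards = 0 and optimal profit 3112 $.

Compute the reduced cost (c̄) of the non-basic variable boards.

-3.5

At the optimum: pick-and-place uses 260 of 260 (binding); test uses 296 of 296 (binding).
Dual feasibility on the basic columns requires 6·y_pick-and-place + 5·y_test = 59, 2·y_pick-and-place + 4·y_test = 36.
This yields shadow prices y_pick-and-place = 4, y_test = 7.
Reduced cost of boards: c₃ − yᵀa₃ = 32.5 − (4·2 + 7·4) = 32.5 − 36 = -3.5.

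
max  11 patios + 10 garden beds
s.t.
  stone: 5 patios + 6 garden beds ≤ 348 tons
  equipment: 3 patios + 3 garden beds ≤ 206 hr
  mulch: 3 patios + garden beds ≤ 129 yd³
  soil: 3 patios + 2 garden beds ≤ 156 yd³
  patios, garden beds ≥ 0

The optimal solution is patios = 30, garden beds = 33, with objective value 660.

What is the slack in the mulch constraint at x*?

6

mulch used = 3·30 + 1·33 = 123; slack = 129 − 123 = 6.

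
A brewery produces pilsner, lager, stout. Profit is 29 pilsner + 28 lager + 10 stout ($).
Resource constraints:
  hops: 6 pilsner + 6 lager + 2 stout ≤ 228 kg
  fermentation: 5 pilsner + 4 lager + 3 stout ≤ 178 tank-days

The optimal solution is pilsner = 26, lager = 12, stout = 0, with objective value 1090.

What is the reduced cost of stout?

-1

At the optimum: hops uses 228 of 228 (binding); fermentation uses 178 of 178 (binding).
Dual feasibility on the basic columns requires 6·y_hops + 5·y_fermentation = 29, 6·y_hops + 4·y_fermentation = 28.
Solving: y_hops = 4, y_fermentation = 1.
Reduced cost of stout: c₃ − yᵀa₃ = 10 − (4·2 + 1·3) = 10 − 11 = -1.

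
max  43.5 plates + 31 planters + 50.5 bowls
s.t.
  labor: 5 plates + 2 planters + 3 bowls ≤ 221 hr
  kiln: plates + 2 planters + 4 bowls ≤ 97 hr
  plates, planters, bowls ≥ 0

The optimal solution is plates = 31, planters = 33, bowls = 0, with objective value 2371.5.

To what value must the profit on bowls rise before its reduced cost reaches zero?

55

Both labor and kiln are binding at x*.
From A_Bᵀ y = c: 5·y_labor + 1·y_kiln = 43.5; 2·y_labor + 2·y_kiln = 31.
Solving: y_labor = 7, y_kiln = 8.5.
bowls enters the basis when its profit ≥ yᵀa₃ = 7·3 + 8.5·4 = 55.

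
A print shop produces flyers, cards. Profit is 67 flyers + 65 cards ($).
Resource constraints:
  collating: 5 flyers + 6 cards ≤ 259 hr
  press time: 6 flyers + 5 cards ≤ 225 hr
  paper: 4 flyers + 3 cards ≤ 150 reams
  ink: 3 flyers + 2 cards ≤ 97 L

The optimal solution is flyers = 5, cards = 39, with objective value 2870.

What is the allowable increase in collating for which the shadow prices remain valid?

Binding constraints: collating, press time. The basis is B = [[5,6],[6,5]] with det -11.
Per unit increase in collating, x* moves by d = (-0.4545, 0.5455).
The basis stays optimal until flyers reaches 0; allowable increase = 11 hr.

11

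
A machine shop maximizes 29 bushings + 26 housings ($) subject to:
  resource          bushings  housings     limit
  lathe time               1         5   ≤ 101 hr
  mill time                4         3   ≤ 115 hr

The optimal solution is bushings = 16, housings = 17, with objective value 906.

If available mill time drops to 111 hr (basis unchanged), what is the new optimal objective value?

Check each constraint at x*: lathe time 101/101 (tight); mill time 115/115 (tight).
From A_Bᵀ y = c: 1·y_lathe time + 4·y_mill time = 29; 5·y_lathe time + 3·y_mill time = 26.
Solving: y_lathe time = 1, y_mill time = 7.
Δz = y_mill time·Δb = 7 × (-4) = -28, so new z* = 906 − 28 = 878.

878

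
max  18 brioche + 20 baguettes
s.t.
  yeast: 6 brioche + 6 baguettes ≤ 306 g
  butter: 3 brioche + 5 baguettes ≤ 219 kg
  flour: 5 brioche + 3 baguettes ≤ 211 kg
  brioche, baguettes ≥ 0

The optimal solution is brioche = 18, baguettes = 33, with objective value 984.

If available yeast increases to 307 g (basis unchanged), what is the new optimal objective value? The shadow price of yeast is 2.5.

Δb = 1, so new z* = 984 + (2.5)·(1) = 984 + 2.5 = 986.5.

986.5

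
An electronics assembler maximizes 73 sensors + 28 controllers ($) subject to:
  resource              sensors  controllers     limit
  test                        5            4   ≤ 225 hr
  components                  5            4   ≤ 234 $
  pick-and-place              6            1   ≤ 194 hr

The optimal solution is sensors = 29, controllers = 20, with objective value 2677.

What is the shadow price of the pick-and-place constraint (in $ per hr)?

8

At the optimum: test uses 225 of 225 (binding); components uses 225 of 234 (slack = 9); pick-and-place uses 194 of 194 (binding).
Slack constraints have shadow price 0 (complementary slackness).
Dual feasibility on the basic columns requires 5·y_test + 6·y_pick-and-place = 73, 4·y_test + 1·y_pick-and-place = 28.
This yields shadow prices y_test = 5, y_pick-and-place = 8.
Shadow price of pick-and-place = 8.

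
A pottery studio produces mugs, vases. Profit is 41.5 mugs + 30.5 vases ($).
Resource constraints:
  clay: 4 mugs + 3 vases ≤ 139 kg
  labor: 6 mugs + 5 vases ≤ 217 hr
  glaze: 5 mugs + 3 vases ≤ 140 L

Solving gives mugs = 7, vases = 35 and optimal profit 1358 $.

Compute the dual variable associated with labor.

4

At the optimum: clay uses 133 of 139 (slack = 6); labor uses 217 of 217 (binding); glaze uses 140 of 140 (binding).
By complementary slackness, y = 0 for the non-binding constraint.
The binding rows give the dual system: 6·y_labor + 5·y_glaze = 41.5 and 5·y_labor + 3·y_glaze = 30.5.
Solving: y_labor = 4, y_glaze = 3.5.
Shadow price of labor = 4.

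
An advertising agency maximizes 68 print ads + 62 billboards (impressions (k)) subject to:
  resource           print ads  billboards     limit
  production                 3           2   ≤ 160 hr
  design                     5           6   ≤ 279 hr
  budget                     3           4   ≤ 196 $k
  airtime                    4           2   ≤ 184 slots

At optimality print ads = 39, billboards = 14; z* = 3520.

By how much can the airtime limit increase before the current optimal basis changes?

26.25

Binding constraints: design, airtime. The basis is B = [[5,6],[4,2]] with det -14.
Per unit increase in airtime, x* moves by d = (0.4286, -0.3571).
The basis stays optimal until production becomes binding; allowable increase = 26.25 slots.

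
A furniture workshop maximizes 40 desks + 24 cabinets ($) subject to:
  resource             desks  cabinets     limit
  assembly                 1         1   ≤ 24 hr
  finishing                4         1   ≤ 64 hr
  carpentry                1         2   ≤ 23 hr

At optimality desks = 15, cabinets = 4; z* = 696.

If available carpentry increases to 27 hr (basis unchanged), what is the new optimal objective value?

728

Check each constraint at x*: assembly 19/24 (slack 5); finishing 64/64 (tight); carpentry 23/23 (tight).
Since assembly is not tight, its dual is 0.
The binding rows give the dual system: 4·y_finishing + 1·y_carpentry = 40 and 1·y_finishing + 2·y_carpentry = 24.
Solving: y_finishing = 8, y_carpentry = 8.
Δz = y_carpentry·Δb = 8 × (4) = 32, so new z* = 696 + 32 = 728.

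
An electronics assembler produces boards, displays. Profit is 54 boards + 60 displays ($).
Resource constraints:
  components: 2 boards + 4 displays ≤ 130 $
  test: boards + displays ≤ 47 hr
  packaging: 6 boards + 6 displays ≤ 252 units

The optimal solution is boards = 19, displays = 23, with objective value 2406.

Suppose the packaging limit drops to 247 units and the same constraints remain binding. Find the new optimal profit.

Check each constraint at x*: components 130/130 (tight); test 42/47 (slack 5); packaging 252/252 (tight).
Since test is not tight, its dual is 0.
Dual feasibility on the basic columns requires 2·y_components + 6·y_packaging = 54, 4·y_components + 6·y_packaging = 60.
→ y_components = 3 and y_packaging = 8.
Δz = y_packaging·Δb = 8 × (-5) = -40, so new z* = 2406 − 40 = 2366.

2366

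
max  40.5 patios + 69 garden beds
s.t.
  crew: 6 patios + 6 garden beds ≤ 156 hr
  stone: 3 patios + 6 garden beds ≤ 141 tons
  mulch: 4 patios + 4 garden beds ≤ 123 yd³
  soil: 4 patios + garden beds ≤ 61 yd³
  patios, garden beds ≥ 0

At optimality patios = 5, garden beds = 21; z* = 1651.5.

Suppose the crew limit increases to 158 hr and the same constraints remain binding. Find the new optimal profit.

1655.5

At the optimum: crew uses 156 of 156 (binding); stone uses 141 of 141 (binding); mulch uses 104 of 123 (slack = 19); soil uses 41 of 61 (slack = 20).
Slack constraints have shadow price 0 (complementary slackness).
The binding rows give the dual system: 6·y_crew + 3·y_stone = 40.5 and 6·y_crew + 6·y_stone = 69.
This yields shadow prices y_crew = 2, y_stone = 9.5.
Δz = y_crew·Δb = 2 × (2) = 4, so new z* = 1651.5 + 4 = 1655.5.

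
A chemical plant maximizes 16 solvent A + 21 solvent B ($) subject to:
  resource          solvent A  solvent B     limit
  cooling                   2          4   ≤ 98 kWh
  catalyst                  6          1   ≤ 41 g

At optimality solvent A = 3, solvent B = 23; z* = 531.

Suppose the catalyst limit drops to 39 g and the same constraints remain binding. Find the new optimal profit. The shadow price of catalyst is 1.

Δb = -2, so new z* = 531 + (1)·(-2) = 531 − 2 = 529.

529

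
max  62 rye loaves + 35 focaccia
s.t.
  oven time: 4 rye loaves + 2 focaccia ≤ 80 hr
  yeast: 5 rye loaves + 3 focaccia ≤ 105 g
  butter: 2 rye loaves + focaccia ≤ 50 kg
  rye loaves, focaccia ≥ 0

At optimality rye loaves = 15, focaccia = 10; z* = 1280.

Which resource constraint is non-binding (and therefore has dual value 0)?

oven time: 80/80 (binding)
yeast: 105/105 (binding)
butter: 40/50 (slack 10)
By complementary slackness, a constraint with positive slack has shadow price 0 → butter.

butter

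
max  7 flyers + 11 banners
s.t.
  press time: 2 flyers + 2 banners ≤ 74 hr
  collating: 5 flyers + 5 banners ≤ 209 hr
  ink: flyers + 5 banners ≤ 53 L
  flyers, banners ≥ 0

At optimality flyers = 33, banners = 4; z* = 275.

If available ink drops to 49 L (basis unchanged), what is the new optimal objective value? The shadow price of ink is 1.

271

Δb = -4, so new z* = 275 + (1)·(-4) = 275 − 4 = 271.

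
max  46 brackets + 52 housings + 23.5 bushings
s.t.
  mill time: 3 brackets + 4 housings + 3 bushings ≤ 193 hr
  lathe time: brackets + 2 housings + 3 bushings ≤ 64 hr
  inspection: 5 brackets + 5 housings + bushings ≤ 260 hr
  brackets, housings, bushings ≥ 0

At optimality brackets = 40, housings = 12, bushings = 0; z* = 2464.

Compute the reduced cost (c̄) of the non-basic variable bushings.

At the optimum: mill time uses 168 of 193 (slack = 25); lathe time uses 64 of 64 (binding); inspection uses 260 of 260 (binding).
By complementary slackness, y = 0 for the non-binding constraint.
Dual feasibility on the basic columns requires 1·y_lathe time + 5·y_inspection = 46, 2·y_lathe time + 5·y_inspection = 52.
→ y_lathe time = 6 and y_inspection = 8.
Reduced cost of bushings: c₃ − yᵀa₃ = 23.5 − (6·3 + 8·1) = 23.5 − 26 = -2.5.

-2.5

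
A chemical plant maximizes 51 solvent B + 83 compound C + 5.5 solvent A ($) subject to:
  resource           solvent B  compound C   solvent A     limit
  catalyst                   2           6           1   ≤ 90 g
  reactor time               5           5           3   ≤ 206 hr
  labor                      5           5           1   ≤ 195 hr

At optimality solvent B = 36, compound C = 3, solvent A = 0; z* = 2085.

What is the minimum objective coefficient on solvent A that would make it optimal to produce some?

15

Binding: catalyst and labor. Non-binding: reactor time (11 unused).
Slack constraints have shadow price 0 (complementary slackness).
From A_Bᵀ y = c: 2·y_catalyst + 5·y_labor = 51; 6·y_catalyst + 5·y_labor = 83.
This yields shadow prices y_catalyst = 8, y_labor = 7.
solvent A enters the basis when its profit ≥ yᵀa₃ = 8·1 + 7·1 = 15.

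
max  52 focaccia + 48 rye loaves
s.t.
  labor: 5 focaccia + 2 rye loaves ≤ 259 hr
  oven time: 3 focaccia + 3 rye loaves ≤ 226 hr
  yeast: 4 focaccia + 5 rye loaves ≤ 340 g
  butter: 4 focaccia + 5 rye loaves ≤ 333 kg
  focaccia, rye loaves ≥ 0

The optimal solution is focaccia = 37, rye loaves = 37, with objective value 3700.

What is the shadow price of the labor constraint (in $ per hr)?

4

Binding: labor and butter. Non-binding: oven time (4 unused), yeast (7 unused).
By complementary slackness, y = 0 for the non-binding constraints.
The binding rows give the dual system: 5·y_labor + 4·y_butter = 52 and 2·y_labor + 5·y_butter = 48.
Solving: y_labor = 4, y_butter = 8.
Shadow price of labor = 4.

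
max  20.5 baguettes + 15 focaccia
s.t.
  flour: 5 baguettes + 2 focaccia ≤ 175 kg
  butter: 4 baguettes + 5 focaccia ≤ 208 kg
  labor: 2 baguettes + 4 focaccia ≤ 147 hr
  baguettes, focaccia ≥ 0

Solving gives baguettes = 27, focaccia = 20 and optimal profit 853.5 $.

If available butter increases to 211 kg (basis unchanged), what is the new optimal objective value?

At the optimum: flour uses 175 of 175 (binding); butter uses 208 of 208 (binding); labor uses 134 of 147 (slack = 13).
By complementary slackness, y = 0 for the non-binding constraint.
The binding rows give the dual system: 5·y_flour + 4·y_butter = 20.5 and 2·y_flour + 5·y_butter = 15.
→ y_flour = 2.5 and y_butter = 2.
Δz = y_butter·Δb = 2 × (3) = 6, so new z* = 853.5 + 6 = 859.5.

859.5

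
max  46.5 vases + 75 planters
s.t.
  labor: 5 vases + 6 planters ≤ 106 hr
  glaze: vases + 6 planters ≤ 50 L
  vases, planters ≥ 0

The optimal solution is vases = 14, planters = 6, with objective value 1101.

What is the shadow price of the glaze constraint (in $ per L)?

4

Check each constraint at x*: labor 106/106 (tight); glaze 50/50 (tight).
From A_Bᵀ y = c: 5·y_labor + 1·y_glaze = 46.5; 6·y_labor + 6·y_glaze = 75.
→ y_labor = 8.5 and y_glaze = 4.
Shadow price of glaze = 4.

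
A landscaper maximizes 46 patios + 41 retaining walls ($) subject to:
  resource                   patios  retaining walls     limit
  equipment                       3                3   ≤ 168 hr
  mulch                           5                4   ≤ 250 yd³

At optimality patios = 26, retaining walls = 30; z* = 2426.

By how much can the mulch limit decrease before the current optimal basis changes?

26

Binding constraints: equipment, mulch. The basis is B = [[3,3],[5,4]] with det -3.
Per unit decrease in mulch, x* moves by d = (-1, 1).
The basis stays optimal until patios reaches 0; allowable decrease = 26 yd³.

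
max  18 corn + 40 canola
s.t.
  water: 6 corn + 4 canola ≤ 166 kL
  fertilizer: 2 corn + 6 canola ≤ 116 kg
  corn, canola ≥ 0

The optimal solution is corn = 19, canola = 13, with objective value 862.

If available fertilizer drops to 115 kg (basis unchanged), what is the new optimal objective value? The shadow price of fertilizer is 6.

Δb = -1, so new z* = 862 + (6)·(-1) = 862 − 6 = 856.

856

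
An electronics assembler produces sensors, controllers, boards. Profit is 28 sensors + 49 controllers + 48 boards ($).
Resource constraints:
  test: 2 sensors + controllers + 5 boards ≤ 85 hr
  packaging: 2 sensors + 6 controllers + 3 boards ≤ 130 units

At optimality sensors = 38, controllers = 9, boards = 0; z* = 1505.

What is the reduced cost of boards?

Both test and packaging are binding at x*.
From A_Bᵀ y = c: 2·y_test + 2·y_packaging = 28; 1·y_test + 6·y_packaging = 49.
Solving: y_test = 7, y_packaging = 7.
Reduced cost of boards: c₃ − yᵀa₃ = 48 − (7·5 + 7·3) = 48 − 56 = -8.

-8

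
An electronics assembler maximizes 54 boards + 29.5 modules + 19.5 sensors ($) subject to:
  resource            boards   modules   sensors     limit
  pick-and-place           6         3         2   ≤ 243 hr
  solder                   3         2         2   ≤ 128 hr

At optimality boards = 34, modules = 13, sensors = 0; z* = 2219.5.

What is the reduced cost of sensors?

At the optimum: pick-and-place uses 243 of 243 (binding); solder uses 128 of 128 (binding).
The binding rows give the dual system: 6·y_pick-and-place + 3·y_solder = 54 and 3·y_pick-and-place + 2·y_solder = 29.5.
This yields shadow prices y_pick-and-place = 6.5, y_solder = 5.
Reduced cost of sensors: c₃ − yᵀa₃ = 19.5 − (6.5·2 + 5·2) = 19.5 − 23 = -3.5.

-3.5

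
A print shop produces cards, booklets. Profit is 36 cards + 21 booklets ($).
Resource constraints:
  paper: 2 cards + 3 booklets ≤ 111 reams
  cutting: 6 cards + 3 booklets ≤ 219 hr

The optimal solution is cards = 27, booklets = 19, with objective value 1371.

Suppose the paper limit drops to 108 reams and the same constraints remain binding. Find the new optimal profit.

Both paper and cutting are binding at x*.
The binding rows give the dual system: 2·y_paper + 6·y_cutting = 36 and 3·y_paper + 3·y_cutting = 21.
Solving: y_paper = 1.5, y_cutting = 5.5.
Δz = y_paper·Δb = 1.5 × (-3) = -4.5, so new z* = 1371 − 4.5 = 1366.5.

1366.5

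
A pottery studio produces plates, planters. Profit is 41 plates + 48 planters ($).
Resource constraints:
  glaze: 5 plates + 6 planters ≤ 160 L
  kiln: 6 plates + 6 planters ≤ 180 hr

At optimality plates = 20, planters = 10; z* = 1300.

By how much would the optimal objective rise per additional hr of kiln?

1

At the optimum: glaze uses 160 of 160 (binding); kiln uses 180 of 180 (binding).
From A_Bᵀ y = c: 5·y_glaze + 6·y_kiln = 41; 6·y_glaze + 6·y_kiln = 48.
Solving: y_glaze = 7, y_kiln = 1.
Shadow price of kiln = 1.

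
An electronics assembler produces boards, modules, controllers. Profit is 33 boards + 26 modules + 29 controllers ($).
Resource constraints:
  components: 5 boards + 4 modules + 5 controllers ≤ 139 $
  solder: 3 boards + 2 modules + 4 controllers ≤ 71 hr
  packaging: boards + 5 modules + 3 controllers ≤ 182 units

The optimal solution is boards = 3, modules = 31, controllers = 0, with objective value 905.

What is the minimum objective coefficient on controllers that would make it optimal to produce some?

Binding: components and solder. Non-binding: packaging (24 unused).
Since packaging is not tight, its dual is 0.
From A_Bᵀ y = c: 5·y_components + 3·y_solder = 33; 4·y_components + 2·y_solder = 26.
This yields shadow prices y_components = 6, y_solder = 1.
controllers enters the basis when its profit ≥ yᵀa₃ = 6·5 + 1·4 = 34.

34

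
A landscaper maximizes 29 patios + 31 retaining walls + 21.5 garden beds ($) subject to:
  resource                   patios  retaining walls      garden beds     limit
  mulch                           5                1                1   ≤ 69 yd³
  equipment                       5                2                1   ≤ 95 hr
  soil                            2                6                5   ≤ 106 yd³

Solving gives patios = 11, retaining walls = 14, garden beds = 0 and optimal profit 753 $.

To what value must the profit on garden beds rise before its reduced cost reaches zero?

Binding: mulch and soil. Non-binding: equipment (12 unused).
Slack constraints have shadow price 0 (complementary slackness).
From A_Bᵀ y = c: 5·y_mulch + 2·y_soil = 29; 1·y_mulch + 6·y_soil = 31.
→ y_mulch = 4 and y_soil = 4.5.
garden beds enters the basis when its profit ≥ yᵀa₃ = 4·1 + 4.5·5 = 26.5.

26.5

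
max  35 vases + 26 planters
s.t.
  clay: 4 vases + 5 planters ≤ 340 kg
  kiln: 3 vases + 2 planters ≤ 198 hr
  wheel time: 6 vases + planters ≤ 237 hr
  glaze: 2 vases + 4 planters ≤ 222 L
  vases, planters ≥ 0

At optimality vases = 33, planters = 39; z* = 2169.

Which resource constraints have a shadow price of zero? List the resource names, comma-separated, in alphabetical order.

clay: 327/340 (slack 13)
kiln: 177/198 (slack 21)
wheel time: 237/237 (binding)
glaze: 222/222 (binding)
By complementary slackness, a constraint with positive slack has shadow price 0 → clay, kiln.

clay, kiln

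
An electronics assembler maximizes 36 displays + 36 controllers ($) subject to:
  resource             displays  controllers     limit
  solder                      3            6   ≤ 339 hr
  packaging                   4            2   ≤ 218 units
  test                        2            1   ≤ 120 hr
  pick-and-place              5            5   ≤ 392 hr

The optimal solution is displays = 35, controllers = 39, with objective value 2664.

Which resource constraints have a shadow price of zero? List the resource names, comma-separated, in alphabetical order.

solder: 339/339 (binding)
packaging: 218/218 (binding)
test: 109/120 (slack 11)
pick-and-place: 370/392 (slack 22)
By complementary slackness, a constraint with positive slack has shadow price 0 → pick-and-place, test.

pick-and-place, test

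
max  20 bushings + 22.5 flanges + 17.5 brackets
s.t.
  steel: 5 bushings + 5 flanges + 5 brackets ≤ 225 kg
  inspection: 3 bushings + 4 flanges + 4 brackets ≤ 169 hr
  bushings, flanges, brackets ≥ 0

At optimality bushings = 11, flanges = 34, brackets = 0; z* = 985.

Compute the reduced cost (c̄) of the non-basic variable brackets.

At the optimum: steel uses 225 of 225 (binding); inspection uses 169 of 169 (binding).
From A_Bᵀ y = c: 5·y_steel + 3·y_inspection = 20; 5·y_steel + 4·y_inspection = 22.5.
Solving: y_steel = 2.5, y_inspection = 2.5.
Reduced cost of brackets: c₃ − yᵀa₃ = 17.5 − (2.5·5 + 2.5·4) = 17.5 − 22.5 = -5.

-5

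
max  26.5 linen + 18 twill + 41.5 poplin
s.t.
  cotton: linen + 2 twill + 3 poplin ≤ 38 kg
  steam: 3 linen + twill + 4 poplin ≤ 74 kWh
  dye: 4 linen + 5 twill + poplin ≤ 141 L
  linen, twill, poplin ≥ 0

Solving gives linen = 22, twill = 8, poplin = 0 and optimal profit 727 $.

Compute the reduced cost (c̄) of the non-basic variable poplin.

Check each constraint at x*: cotton 38/38 (tight); steam 74/74 (tight); dye 128/141 (slack 13).
Since dye is not tight, its dual is 0.
From A_Bᵀ y = c: 1·y_cotton + 3·y_steam = 26.5; 2·y_cotton + 1·y_steam = 18.
This yields shadow prices y_cotton = 5.5, y_steam = 7.
Reduced cost of poplin: c₃ − yᵀa₃ = 41.5 − (5.5·3 + 7·4) = 41.5 − 44.5 = -3.

-3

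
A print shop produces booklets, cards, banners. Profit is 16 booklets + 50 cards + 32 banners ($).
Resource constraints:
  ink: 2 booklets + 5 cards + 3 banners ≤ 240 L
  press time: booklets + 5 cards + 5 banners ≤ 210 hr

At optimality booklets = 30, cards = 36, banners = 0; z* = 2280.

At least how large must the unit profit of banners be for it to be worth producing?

At the optimum: ink uses 240 of 240 (binding); press time uses 210 of 210 (binding).
Dual feasibility on the basic columns requires 2·y_ink + 1·y_press time = 16, 5·y_ink + 5·y_press time = 50.
This yields shadow prices y_ink = 6, y_press time = 4.
banners enters the basis when its profit ≥ yᵀa₃ = 6·3 + 4·5 = 38.

38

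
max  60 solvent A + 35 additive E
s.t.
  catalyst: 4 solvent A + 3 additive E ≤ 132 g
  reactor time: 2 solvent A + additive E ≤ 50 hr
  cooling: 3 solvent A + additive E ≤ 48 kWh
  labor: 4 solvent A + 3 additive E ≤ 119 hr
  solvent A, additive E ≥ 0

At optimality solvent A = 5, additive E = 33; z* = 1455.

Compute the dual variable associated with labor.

9

At the optimum: catalyst uses 119 of 132 (slack = 13); reactor time uses 43 of 50 (slack = 7); cooling uses 48 of 48 (binding); labor uses 119 of 119 (binding).
Since catalyst, reactor time are not tight, their duals are 0.
Dual feasibility on the basic columns requires 3·y_cooling + 4·y_labor = 60, 1·y_cooling + 3·y_labor = 35.
→ y_cooling = 8 and y_labor = 9.
Shadow price of labor = 9.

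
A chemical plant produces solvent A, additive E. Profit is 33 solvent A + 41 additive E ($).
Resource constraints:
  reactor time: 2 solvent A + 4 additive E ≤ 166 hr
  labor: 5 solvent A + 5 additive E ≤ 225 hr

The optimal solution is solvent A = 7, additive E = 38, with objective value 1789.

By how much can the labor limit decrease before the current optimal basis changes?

17.5

Binding constraints: reactor time, labor. The basis is B = [[2,4],[5,5]] with det -10.
Per unit decrease in labor, x* moves by d = (-0.4, 0.2).
The basis stays optimal until solvent A reaches 0; allowable decrease = 17.5 hr.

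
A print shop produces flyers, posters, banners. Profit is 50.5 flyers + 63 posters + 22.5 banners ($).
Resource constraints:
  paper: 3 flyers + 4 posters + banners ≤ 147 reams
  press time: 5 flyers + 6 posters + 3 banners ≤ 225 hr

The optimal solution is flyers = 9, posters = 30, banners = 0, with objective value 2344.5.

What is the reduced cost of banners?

-3

Both paper and press time are binding at x*.
Dual feasibility on the basic columns requires 3·y_paper + 5·y_press time = 50.5, 4·y_paper + 6·y_press time = 63.
Solving: y_paper = 6, y_press time = 6.5.
Reduced cost of banners: c₃ − yᵀa₃ = 22.5 − (6·1 + 6.5·3) = 22.5 − 25.5 = -3.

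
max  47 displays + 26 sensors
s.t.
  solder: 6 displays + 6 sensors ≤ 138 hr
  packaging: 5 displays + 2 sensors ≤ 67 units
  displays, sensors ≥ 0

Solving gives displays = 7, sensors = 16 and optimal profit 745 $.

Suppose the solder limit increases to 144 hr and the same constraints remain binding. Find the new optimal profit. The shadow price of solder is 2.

757

Δb = 6, so new z* = 745 + (2)·(6) = 745 + 12 = 757.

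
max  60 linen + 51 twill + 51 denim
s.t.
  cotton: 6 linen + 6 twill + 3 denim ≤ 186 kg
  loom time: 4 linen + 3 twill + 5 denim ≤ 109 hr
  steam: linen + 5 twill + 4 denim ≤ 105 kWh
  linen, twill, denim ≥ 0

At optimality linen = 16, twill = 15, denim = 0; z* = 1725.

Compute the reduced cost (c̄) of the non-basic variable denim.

-6

Check each constraint at x*: cotton 186/186 (tight); loom time 109/109 (tight); steam 91/105 (slack 14).
Slack constraints have shadow price 0 (complementary slackness).
The binding rows give the dual system: 6·y_cotton + 4·y_loom time = 60 and 6·y_cotton + 3·y_loom time = 51.
Solving: y_cotton = 4, y_loom time = 9.
Reduced cost of denim: c₃ − yᵀa₃ = 51 − (4·3 + 9·5) = 51 − 57 = -6.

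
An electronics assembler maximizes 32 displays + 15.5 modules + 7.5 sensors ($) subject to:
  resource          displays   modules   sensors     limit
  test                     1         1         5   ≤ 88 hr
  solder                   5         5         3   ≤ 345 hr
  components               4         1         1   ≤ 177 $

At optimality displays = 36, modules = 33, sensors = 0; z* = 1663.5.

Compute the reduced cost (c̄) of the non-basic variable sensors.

Binding: solder and components. Non-binding: test (19 unused).
By complementary slackness, y = 0 for the non-binding constraint.
Dual feasibility on the basic columns requires 5·y_solder + 4·y_components = 32, 5·y_solder + 1·y_components = 15.5.
This yields shadow prices y_solder = 2, y_components = 5.5.
Reduced cost of sensors: c₃ − yᵀa₃ = 7.5 − (2·3 + 5.5·1) = 7.5 − 11.5 = -4.

-4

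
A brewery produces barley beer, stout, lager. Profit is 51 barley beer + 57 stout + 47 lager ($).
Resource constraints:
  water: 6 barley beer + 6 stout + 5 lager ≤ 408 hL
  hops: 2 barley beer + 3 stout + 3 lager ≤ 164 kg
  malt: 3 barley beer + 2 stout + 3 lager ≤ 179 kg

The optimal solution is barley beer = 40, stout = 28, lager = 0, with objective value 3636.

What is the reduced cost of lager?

-3.5

Check each constraint at x*: water 408/408 (tight); hops 164/164 (tight); malt 176/179 (slack 3).
By complementary slackness, y = 0 for the non-binding constraint.
The binding rows give the dual system: 6·y_water + 2·y_hops = 51 and 6·y_water + 3·y_hops = 57.
→ y_water = 6.5 and y_hops = 6.
Reduced cost of lager: c₃ − yᵀa₃ = 47 − (6.5·5 + 6·3) = 47 − 50.5 = -3.5.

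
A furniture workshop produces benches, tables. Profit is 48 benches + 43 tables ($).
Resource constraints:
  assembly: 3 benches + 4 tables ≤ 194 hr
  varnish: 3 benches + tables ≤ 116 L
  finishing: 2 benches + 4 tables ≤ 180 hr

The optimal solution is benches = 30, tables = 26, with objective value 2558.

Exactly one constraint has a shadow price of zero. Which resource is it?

assembly: 194/194 (binding)
varnish: 116/116 (binding)
finishing: 164/180 (slack 16)
By complementary slackness, a constraint with positive slack has shadow price 0 → finishing.

finishing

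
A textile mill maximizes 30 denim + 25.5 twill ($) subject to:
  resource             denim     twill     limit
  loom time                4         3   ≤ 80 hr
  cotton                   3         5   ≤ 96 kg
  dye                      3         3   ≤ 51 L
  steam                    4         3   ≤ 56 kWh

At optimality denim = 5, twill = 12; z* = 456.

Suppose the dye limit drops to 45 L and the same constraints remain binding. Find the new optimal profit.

432

Binding: dye and steam. Non-binding: loom time (24 unused), cotton (21 unused).
Slack constraints have shadow price 0 (complementary slackness).
From A_Bᵀ y = c: 3·y_dye + 4·y_steam = 30; 3·y_dye + 3·y_steam = 25.5.
Solving: y_dye = 4, y_steam = 4.5.
Δz = y_dye·Δb = 4 × (-6) = -24, so new z* = 456 − 24 = 432.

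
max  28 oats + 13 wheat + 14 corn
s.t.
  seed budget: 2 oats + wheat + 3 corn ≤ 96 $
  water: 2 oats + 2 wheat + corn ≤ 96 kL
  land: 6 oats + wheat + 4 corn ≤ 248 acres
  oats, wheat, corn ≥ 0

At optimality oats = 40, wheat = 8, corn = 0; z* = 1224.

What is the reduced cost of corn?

At the optimum: seed budget uses 88 of 96 (slack = 8); water uses 96 of 96 (binding); land uses 248 of 248 (binding).
By complementary slackness, y = 0 for the non-binding constraint.
Dual feasibility on the basic columns requires 2·y_water + 6·y_land = 28, 2·y_water + 1·y_land = 13.
→ y_water = 5 and y_land = 3.
Reduced cost of corn: c₃ − yᵀa₃ = 14 − (5·1 + 3·4) = 14 − 17 = -3.

-3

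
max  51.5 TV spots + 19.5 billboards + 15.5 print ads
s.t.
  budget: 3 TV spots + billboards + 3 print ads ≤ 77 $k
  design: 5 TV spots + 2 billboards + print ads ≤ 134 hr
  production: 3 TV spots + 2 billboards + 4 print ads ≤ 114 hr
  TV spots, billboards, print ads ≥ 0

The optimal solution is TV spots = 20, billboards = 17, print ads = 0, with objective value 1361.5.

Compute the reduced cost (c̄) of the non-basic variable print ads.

-8

Check each constraint at x*: budget 77/77 (tight); design 134/134 (tight); production 94/114 (slack 20).
By complementary slackness, y = 0 for the non-binding constraint.
Dual feasibility on the basic columns requires 3·y_budget + 5·y_design = 51.5, 1·y_budget + 2·y_design = 19.5.
→ y_budget = 5.5 and y_design = 7.
Reduced cost of print ads: c₃ − yᵀa₃ = 15.5 − (5.5·3 + 7·1) = 15.5 − 23.5 = -8.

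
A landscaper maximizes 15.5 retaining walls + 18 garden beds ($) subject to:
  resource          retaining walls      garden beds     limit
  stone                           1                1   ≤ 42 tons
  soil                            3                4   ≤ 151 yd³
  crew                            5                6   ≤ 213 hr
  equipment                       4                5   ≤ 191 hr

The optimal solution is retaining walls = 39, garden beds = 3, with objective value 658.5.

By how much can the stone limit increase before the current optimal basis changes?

0.6

Binding constraints: stone, crew. The basis is B = [[1,1],[5,6]] with det 1.
Per unit increase in stone, x* moves by d = (6, -5).
The basis stays optimal until garden beds reaches 0; allowable increase = 0.6 tons.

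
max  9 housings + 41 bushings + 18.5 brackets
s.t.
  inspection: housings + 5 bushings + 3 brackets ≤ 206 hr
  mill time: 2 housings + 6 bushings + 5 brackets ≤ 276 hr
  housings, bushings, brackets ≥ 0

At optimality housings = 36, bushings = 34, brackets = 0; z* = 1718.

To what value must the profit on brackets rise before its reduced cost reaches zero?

26

Both inspection and mill time are binding at x*.
Dual feasibility on the basic columns requires 1·y_inspection + 2·y_mill time = 9, 5·y_inspection + 6·y_mill time = 41.
→ y_inspection = 7 and y_mill time = 1.
brackets enters the basis when its profit ≥ yᵀa₃ = 7·3 + 1·5 = 26.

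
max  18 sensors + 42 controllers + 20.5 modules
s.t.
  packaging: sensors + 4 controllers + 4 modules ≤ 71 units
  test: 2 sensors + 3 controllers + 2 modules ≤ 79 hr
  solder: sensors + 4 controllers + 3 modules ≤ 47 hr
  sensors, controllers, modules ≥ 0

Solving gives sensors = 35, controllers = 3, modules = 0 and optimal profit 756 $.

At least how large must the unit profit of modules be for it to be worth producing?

At the optimum: packaging uses 47 of 71 (slack = 24); test uses 79 of 79 (binding); solder uses 47 of 47 (binding).
By complementary slackness, y = 0 for the non-binding constraint.
The binding rows give the dual system: 2·y_test + 1·y_solder = 18 and 3·y_test + 4·y_solder = 42.
Solving: y_test = 6, y_solder = 6.
modules enters the basis when its profit ≥ yᵀa₃ = 6·2 + 6·3 = 30.

30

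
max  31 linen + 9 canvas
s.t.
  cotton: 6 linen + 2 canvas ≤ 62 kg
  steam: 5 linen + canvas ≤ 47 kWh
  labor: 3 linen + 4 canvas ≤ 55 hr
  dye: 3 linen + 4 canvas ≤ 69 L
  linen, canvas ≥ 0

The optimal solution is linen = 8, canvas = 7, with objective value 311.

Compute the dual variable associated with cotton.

3.5

Binding: cotton and steam. Non-binding: labor (3 unused), dye (17 unused).
Slack constraints have shadow price 0 (complementary slackness).
The binding rows give the dual system: 6·y_cotton + 5·y_steam = 31 and 2·y_cotton + 1·y_steam = 9.
This yields shadow prices y_cotton = 3.5, y_steam = 2.
Shadow price of cotton = 3.5.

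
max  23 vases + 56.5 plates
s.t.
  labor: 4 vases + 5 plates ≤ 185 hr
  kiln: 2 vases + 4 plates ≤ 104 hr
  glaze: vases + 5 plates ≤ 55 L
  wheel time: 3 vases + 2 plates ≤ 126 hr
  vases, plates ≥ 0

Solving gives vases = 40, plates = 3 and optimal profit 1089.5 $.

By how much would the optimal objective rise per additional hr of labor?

0

Check each constraint at x*: labor 175/185 (slack 10); kiln 92/104 (slack 12); glaze 55/55 (tight); wheel time 126/126 (tight).
By complementary slackness, y = 0 for the non-binding constraints.
From A_Bᵀ y = c: 1·y_glaze + 3·y_wheel time = 23; 5·y_glaze + 2·y_wheel time = 56.5.
This yields shadow prices y_glaze = 9.5, y_wheel time = 4.5.
Shadow price of labor = 0.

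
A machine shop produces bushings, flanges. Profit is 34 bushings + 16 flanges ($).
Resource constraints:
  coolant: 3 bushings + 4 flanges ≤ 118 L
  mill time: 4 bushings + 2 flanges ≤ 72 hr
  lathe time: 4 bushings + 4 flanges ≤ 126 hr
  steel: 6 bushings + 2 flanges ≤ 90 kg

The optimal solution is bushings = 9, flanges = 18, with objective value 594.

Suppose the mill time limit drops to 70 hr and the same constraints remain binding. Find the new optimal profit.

At the optimum: coolant uses 99 of 118 (slack = 19); mill time uses 72 of 72 (binding); lathe time uses 108 of 126 (slack = 18); steel uses 90 of 90 (binding).
Since coolant, lathe time are not tight, their duals are 0.
The binding rows give the dual system: 4·y_mill time + 6·y_steel = 34 and 2·y_mill time + 2·y_steel = 16.
This yields shadow prices y_mill time = 7, y_steel = 1.
Δz = y_mill time·Δb = 7 × (-2) = -14, so new z* = 594 − 14 = 580.

580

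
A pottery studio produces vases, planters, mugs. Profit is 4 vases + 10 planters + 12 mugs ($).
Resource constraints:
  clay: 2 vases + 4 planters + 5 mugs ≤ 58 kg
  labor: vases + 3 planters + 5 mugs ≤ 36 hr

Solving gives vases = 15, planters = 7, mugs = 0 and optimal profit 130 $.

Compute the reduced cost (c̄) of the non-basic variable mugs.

-3

Check each constraint at x*: clay 58/58 (tight); labor 36/36 (tight).
The binding rows give the dual system: 2·y_clay + 1·y_labor = 4 and 4·y_clay + 3·y_labor = 10.
→ y_clay = 1 and y_labor = 2.
Reduced cost of mugs: c₃ − yᵀa₃ = 12 − (1·5 + 2·5) = 12 − 15 = -3.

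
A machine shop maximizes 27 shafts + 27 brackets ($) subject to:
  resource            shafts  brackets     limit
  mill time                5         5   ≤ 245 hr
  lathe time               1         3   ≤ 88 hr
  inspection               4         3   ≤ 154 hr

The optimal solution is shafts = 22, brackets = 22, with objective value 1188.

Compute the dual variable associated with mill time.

At the optimum: mill time uses 220 of 245 (slack = 25); lathe time uses 88 of 88 (binding); inspection uses 154 of 154 (binding).
By complementary slackness, y = 0 for the non-binding constraint.
Dual feasibility on the basic columns requires 1·y_lathe time + 4·y_inspection = 27, 3·y_lathe time + 3·y_inspection = 27.
→ y_lathe time = 3 and y_inspection = 6.
Shadow price of mill time = 0.

0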